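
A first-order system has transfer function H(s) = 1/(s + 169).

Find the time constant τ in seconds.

For H(s) = 1/(s + 1/τ), the pole is at -1/τ = -169, so τ = 1/169 = 0.0059 s.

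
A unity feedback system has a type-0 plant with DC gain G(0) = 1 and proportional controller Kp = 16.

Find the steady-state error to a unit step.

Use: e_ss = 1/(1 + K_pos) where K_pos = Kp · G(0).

K_pos = Kp · G(0) = 16 × 1 = 16. e_ss = 1/(1 + 16) = 0.0588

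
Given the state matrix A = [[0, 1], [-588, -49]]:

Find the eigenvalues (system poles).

det(A - λI) = λ² - (-49)λ + 588 = (λ - (-28))(λ - (-21)). Eigenvalues: -28, -21.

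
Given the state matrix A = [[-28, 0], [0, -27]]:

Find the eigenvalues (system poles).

For diagonal matrix, eigenvalues are diagonal entries: λ₁ = -28, λ₂ = -27.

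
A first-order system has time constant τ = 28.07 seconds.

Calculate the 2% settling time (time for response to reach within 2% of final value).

For first-order system, 2% settling time ≈ 4τ = 4 × 28.07 = 112.28 s.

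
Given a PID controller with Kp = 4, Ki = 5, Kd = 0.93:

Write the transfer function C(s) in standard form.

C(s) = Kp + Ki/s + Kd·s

Substituting values: C(s) = 4 + 5/s + 0.93s = (0.93s² + 4s + 5)/s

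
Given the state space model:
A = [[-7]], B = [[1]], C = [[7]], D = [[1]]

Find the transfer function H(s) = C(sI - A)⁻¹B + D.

(sI - A)⁻¹ = 1/(s + 7). H(s) = 7×1/(s + 7) + 1 = (s + 14)/(s + 7).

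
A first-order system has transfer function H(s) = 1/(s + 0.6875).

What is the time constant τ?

For H(s) = 1/(s + 1/τ), the pole is at -1/τ = -0.6875, so τ = 1/0.6875 = 1.4545 s.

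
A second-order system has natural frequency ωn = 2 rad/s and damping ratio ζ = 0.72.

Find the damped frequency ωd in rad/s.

ωd = ωn√(1 - ζ²) = 2√(1 - 0.72²) = 1.39 rad/s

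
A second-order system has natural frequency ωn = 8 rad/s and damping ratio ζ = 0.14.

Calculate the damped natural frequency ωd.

ωd = ωn√(1 - ζ²) = 8√(1 - 0.14²) = 7.92 rad/s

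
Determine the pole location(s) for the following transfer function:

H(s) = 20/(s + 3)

Pole is where denominator = 0: s + 3 = 0, so s = -3.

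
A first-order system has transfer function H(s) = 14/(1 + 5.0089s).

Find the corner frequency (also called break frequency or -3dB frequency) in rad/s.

Corner frequency = 1/τ = 1/5.0089 = 0.2 rad/s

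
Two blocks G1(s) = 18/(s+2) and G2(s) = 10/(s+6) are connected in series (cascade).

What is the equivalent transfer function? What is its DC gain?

Series: multiply transfer functions. G_eq = 18/(s+2) × 10/(s+6) = 180/((s+2)(s+6)). DC gain = 180/(2×6) = 15.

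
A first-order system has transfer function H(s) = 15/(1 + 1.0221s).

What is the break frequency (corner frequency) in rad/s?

Corner frequency = 1/τ = 1/1.0221 = 0.978 rad/s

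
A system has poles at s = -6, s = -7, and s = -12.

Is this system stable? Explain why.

All poles are in the left half-plane. System is stable.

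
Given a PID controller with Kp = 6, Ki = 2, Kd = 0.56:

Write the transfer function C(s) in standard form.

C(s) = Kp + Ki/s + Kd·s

Substituting values: C(s) = 6 + 2/s + 0.56s = (0.56s² + 6s + 2)/s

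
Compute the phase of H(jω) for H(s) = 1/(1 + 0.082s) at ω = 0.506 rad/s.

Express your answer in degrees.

Phase = -arctan(ωτ) = -arctan(0.506 × 0.082) = -2.4°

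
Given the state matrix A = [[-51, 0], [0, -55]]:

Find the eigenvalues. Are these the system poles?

For diagonal matrix, eigenvalues are diagonal entries: λ₁ = -51, λ₂ = -55. Eigenvalues of A = system poles.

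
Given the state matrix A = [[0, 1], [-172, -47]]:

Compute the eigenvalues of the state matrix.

det(A - λI) = λ² - (-47)λ + 172 = (λ - (-4))(λ - (-43)). Eigenvalues: -4, -43.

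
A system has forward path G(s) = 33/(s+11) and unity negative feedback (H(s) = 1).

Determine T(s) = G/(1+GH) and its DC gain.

T(s) = G/(1+GH) = [33/(s+11)] / [1 + 33/(s+11)] = 33/(s+11+33) = 33/(s+44). DC gain = 33/44 = 0.75.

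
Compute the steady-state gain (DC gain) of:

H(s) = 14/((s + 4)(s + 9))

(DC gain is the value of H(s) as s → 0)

DC gain = H(0) = 14/(4 × 9) = 14/36 = 0.3889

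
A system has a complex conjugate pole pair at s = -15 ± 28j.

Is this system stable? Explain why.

Real part of poles is -15 (< 0, left half-plane). Stable.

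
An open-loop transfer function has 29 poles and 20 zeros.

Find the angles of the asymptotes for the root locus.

n - m = 29 - 20 = 9. Angles: θk = (2k + 1)·180°/9 = 20°, 60°, 100°, 140°, 180°, 220°, 260°, 300°, 340°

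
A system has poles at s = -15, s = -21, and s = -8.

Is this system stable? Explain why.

All poles are in the left half-plane. System is stable.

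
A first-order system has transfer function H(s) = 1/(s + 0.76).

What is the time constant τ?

For H(s) = 1/(s + 1/τ), the pole is at -1/τ = -0.76, so τ = 1/0.76 = 1.3158 s.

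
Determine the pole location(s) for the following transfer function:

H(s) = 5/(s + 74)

Pole is where denominator = 0: s + 74 = 0, so s = -74.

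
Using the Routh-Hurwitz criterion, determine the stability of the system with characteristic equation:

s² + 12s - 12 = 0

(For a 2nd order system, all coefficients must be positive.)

Coefficients: 1, 12, -12. c=-12 not positive, so system is unstable.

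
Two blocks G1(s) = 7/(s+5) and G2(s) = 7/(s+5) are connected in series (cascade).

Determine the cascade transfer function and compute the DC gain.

Series: multiply transfer functions. G_eq = 7/(s+5) × 7/(s+5) = 49/((s+5)(s+5)). DC gain = 49/(5×5) = 1.96.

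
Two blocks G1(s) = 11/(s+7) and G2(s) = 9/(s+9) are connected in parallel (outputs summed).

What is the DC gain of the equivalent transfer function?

Parallel: G_eq = G1 + G2. DC gain = G1(0) + G2(0) = 11/7 + 9/9 = 1.5714 + 1 = 2.5714.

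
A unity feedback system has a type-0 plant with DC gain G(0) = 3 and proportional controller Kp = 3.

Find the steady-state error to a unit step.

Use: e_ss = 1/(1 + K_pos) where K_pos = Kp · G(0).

K_pos = Kp · G(0) = 3 × 3 = 9. e_ss = 1/(1 + 9) = 0.1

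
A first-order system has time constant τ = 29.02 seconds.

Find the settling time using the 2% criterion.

For first-order system, 2% settling time ≈ 4τ = 4 × 29.02 = 116.08 s.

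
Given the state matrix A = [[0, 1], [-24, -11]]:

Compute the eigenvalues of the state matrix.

det(A - λI) = λ² - (-11)λ + 24 = (λ - (-8))(λ - (-3)). Eigenvalues: -8, -3.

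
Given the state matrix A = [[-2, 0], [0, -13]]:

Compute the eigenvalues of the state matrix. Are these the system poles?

For diagonal matrix, eigenvalues are diagonal entries: λ₁ = -2, λ₂ = -13. Eigenvalues of A = system poles.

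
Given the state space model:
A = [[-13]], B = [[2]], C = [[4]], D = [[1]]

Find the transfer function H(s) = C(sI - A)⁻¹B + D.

(sI - A)⁻¹ = 1/(s + 13). H(s) = 4×2/(s + 13) + 1 = (s + 21)/(s + 13).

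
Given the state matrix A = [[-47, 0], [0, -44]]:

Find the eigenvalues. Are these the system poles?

For diagonal matrix, eigenvalues are diagonal entries: λ₁ = -47, λ₂ = -44. Eigenvalues of A = system poles.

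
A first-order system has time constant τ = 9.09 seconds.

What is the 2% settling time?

For first-order system, 2% settling time ≈ 4τ = 4 × 9.09 = 36.36 s.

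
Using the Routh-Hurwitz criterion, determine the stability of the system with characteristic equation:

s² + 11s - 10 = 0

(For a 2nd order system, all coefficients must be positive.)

Coefficients: 1, 11, -10. c=-10 not positive, so system is unstable.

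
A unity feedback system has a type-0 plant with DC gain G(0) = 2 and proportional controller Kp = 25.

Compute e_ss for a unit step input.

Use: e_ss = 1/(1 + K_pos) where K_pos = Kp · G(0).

K_pos = Kp · G(0) = 25 × 2 = 50. e_ss = 1/(1 + 50) = 0.0196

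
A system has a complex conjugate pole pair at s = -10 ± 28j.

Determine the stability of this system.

Real part of poles is -10 (< 0, left half-plane). Stable.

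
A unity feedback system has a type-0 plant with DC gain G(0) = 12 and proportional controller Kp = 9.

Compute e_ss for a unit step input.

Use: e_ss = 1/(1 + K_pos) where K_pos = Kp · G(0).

K_pos = Kp · G(0) = 9 × 12 = 108. e_ss = 1/(1 + 108) = 0.0092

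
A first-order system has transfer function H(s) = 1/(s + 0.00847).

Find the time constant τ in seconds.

For H(s) = 1/(s + 1/τ), the pole is at -1/τ = -0.00847, so τ = 1/0.00847 = 118.1 s.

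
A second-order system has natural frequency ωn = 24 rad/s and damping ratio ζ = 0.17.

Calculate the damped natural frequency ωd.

ωd = ωn√(1 - ζ²) = 24√(1 - 0.17²) = 23.65 rad/s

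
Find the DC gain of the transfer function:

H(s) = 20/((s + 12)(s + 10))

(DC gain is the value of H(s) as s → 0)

DC gain = H(0) = 20/(12 × 10) = 20/120 = 0.1667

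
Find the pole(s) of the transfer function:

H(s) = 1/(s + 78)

Pole is where denominator = 0: s + 78 = 0, so s = -78.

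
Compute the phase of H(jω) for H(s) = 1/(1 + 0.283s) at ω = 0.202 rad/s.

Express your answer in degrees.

Phase = -arctan(ωτ) = -arctan(0.202 × 0.283) = -3.3°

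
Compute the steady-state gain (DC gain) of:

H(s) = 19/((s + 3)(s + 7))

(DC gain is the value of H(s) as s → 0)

DC gain = H(0) = 19/(3 × 7) = 19/21 = 0.9048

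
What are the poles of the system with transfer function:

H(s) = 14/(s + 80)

Pole is where denominator = 0: s + 80 = 0, so s = -80.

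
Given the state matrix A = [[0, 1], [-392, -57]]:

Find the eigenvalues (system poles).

det(A - λI) = λ² - (-57)λ + 392 = (λ - (-8))(λ - (-49)). Eigenvalues: -8, -49.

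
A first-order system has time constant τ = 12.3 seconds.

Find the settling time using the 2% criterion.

For first-order system, 2% settling time ≈ 4τ = 4 × 12.3 = 49.2 s.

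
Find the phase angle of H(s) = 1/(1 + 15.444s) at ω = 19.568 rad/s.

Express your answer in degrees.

Phase = -arctan(ωτ) = -arctan(19.568 × 15.444) = -89.8°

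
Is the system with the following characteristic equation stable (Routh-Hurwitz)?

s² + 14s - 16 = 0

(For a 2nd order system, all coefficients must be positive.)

Coefficients: 1, 14, -16. c=-16 not positive, so system is unstable.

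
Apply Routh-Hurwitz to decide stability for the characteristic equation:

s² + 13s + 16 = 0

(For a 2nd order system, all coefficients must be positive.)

Coefficients: 1, 13, 16. All positive, so system is stable.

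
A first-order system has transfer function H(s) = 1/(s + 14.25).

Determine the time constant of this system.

For H(s) = 1/(s + 1/τ), the pole is at -1/τ = -14.25, so τ = 1/14.25 = 0.0702 s.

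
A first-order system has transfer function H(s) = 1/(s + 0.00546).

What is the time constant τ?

For H(s) = 1/(s + 1/τ), the pole is at -1/τ = -0.00546, so τ = 1/0.00546 = 183.2 s.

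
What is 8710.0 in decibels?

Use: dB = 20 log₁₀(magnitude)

dB = 20 log₁₀(8710.0) = 78.8 dB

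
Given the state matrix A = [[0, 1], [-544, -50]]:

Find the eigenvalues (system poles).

det(A - λI) = λ² - (-50)λ + 544 = (λ - (-34))(λ - (-16)). Eigenvalues: -34, -16.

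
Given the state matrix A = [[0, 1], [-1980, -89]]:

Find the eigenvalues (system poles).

det(A - λI) = λ² - (-89)λ + 1980 = (λ - (-45))(λ - (-44)). Eigenvalues: -45, -44.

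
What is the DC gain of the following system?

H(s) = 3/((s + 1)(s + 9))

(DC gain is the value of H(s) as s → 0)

DC gain = H(0) = 3/(1 × 9) = 3/9 = 0.3333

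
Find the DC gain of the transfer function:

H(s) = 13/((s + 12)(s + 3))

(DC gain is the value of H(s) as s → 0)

DC gain = H(0) = 13/(12 × 3) = 13/36 = 0.3611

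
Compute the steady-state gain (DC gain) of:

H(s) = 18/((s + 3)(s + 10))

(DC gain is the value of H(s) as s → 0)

DC gain = H(0) = 18/(3 × 10) = 18/30 = 0.6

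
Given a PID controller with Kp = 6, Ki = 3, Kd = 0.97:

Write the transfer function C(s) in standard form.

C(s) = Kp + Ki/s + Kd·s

Substituting values: C(s) = 6 + 3/s + 0.97s = (0.97s² + 6s + 3)/s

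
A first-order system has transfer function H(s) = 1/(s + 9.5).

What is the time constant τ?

For H(s) = 1/(s + 1/τ), the pole is at -1/τ = -9.5, so τ = 1/9.5 = 0.1053 s.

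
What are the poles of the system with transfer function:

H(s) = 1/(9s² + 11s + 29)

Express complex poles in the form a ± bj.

Discriminant = 11² - 4×9×29 = 121 - 1044 = -923 < 0, so the poles are a complex conjugate pair s = (-11 ± j√923)/(2×9). Real part = -11/(2×9) = -11/18 ≈ -0.6111; imaginary part = ±√923/(2×9) ≈ 1.6878. Poles: s = -0.6111 ± 1.6878j.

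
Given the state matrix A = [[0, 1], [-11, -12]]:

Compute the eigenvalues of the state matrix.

det(A - λI) = λ² - (-12)λ + 11 = (λ - (-1))(λ - (-11)). Eigenvalues: -1, -11.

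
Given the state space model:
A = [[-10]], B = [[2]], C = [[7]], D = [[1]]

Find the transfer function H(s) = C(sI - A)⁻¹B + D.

(sI - A)⁻¹ = 1/(s + 10). H(s) = 7×2/(s + 10) + 1 = (s + 24)/(s + 10).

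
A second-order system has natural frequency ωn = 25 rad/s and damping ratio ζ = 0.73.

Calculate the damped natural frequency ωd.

ωd = ωn√(1 - ζ²) = 25√(1 - 0.73²) = 17.09 rad/s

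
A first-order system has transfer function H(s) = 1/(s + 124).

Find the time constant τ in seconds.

For H(s) = 1/(s + 1/τ), the pole is at -1/τ = -124, so τ = 1/124 = 0.0081 s.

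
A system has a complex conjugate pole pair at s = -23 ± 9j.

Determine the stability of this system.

Real part of poles is -23 (< 0, left half-plane). Stable.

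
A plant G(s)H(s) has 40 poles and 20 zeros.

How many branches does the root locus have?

Root locus has n branches where n = number of poles = 40.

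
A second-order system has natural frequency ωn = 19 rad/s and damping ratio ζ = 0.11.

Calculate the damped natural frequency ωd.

ωd = ωn√(1 - ζ²) = 19√(1 - 0.11²) = 18.88 rad/s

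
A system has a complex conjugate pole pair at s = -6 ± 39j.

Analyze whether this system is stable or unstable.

Real part of poles is -6 (< 0, left half-plane). Stable.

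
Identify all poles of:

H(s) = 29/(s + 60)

Pole is where denominator = 0: s + 60 = 0, so s = -60.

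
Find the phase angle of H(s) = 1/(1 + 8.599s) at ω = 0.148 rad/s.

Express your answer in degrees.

Phase = -arctan(ωτ) = -arctan(0.148 × 8.599) = -51.8°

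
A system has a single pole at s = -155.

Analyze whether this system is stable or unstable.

Pole at s = -155 is in the left half-plane. Stable.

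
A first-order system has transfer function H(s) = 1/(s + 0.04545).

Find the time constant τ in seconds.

For H(s) = 1/(s + 1/τ), the pole is at -1/τ = -0.04545, so τ = 1/0.04545 = 22 s.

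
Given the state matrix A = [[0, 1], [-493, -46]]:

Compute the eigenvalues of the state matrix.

det(A - λI) = λ² - (-46)λ + 493 = (λ - (-29))(λ - (-17)). Eigenvalues: -29, -17.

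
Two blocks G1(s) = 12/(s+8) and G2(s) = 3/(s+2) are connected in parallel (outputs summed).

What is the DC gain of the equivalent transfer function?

Parallel: G_eq = G1 + G2. DC gain = G1(0) + G2(0) = 12/8 + 3/2 = 1.5 + 1.5 = 3.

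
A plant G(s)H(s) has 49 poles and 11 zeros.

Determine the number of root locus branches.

Root locus has n branches where n = number of poles = 49.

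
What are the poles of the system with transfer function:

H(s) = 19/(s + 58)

Pole is where denominator = 0: s + 58 = 0, so s = -58.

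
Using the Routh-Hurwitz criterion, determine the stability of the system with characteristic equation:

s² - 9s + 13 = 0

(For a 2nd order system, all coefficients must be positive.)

Coefficients: 1, -9, 13. b=-9 not positive, so system is unstable.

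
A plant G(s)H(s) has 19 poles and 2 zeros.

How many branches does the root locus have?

Root locus has n branches where n = number of poles = 19.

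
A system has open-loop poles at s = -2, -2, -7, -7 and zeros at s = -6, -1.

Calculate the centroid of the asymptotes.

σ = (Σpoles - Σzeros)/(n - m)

σ = (Σpoles - Σzeros)/(n - m) = (-18 - (-7))/(4 - 2) = -11/2 = -5.5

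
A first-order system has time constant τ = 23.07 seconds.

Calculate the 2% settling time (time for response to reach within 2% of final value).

For first-order system, 2% settling time ≈ 4τ = 4 × 23.07 = 92.28 s.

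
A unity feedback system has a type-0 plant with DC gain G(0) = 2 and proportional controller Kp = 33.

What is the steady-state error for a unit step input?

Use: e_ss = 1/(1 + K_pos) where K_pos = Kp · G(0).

K_pos = Kp · G(0) = 33 × 2 = 66. e_ss = 1/(1 + 66) = 0.0149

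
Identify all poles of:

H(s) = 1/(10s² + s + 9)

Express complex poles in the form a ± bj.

Discriminant = 1² - 4×10×9 = 1 - 360 = -359 < 0, so the poles are a complex conjugate pair s = (-1 ± j√359)/(2×10). Real part = -1/(2×10) = -1/20 = -0.05; imaginary part = ±√359/(2×10) ≈ 0.9474. Poles: s = -0.05 ± 0.9474j.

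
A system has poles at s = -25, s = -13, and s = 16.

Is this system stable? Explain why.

Pole(s) at s = 16 are not in the left half-plane. System is unstable.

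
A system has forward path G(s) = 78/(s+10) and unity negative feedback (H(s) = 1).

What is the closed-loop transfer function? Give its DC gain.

T(s) = G/(1+GH) = [78/(s+10)] / [1 + 78/(s+10)] = 78/(s+10+78) = 78/(s+88). DC gain = 78/88 = 0.8864.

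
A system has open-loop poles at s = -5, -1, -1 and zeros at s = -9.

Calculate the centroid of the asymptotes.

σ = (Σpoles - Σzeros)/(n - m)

σ = (Σpoles - Σzeros)/(n - m) = (-7 - (-9))/(3 - 1) = 2/2 = 1.0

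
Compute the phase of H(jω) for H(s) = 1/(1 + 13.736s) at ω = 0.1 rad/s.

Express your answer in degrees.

Phase = -arctan(ωτ) = -arctan(0.1 × 13.736) = -53.9°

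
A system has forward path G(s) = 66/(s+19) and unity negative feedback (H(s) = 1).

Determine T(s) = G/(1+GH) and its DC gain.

T(s) = G/(1+GH) = [66/(s+19)] / [1 + 66/(s+19)] = 66/(s+19+66) = 66/(s+85). DC gain = 66/85 = 0.7765.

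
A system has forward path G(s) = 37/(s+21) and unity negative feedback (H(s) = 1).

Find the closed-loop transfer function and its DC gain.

T(s) = G/(1+GH) = [37/(s+21)] / [1 + 37/(s+21)] = 37/(s+21+37) = 37/(s+58). DC gain = 37/58 = 0.6379.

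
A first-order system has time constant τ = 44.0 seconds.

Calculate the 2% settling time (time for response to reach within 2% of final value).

For first-order system, 2% settling time ≈ 4τ = 4 × 44.0 = 176.0 s.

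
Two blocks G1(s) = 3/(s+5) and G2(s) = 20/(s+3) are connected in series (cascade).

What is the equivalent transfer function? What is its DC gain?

Series: multiply transfer functions. G_eq = 3/(s+5) × 20/(s+3) = 60/((s+5)(s+3)). DC gain = 60/(5×3) = 4.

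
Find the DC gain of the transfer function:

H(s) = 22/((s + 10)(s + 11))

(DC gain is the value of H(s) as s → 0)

DC gain = H(0) = 22/(10 × 11) = 22/110 = 0.2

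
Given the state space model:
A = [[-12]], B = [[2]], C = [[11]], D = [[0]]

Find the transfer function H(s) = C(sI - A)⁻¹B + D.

(sI - A)⁻¹ = 1/(s + 12). H(s) = 11 × 2/(s + 12) + 0 = 22/(s + 12).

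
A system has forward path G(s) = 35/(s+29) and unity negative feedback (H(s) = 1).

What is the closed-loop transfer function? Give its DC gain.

T(s) = G/(1+GH) = [35/(s+29)] / [1 + 35/(s+29)] = 35/(s+29+35) = 35/(s+64). DC gain = 35/64 = 0.546875.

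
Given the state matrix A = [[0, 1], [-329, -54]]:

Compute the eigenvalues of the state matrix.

det(A - λI) = λ² - (-54)λ + 329 = (λ - (-7))(λ - (-47)). Eigenvalues: -7, -47.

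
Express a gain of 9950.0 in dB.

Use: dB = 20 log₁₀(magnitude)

dB = 20 log₁₀(9950.0) = 80.0 dB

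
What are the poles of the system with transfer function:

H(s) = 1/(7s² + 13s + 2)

Discriminant = 13² - 4×7×2 = 169 - 56 = 113 > 0, so two distinct real poles. Using quadratic formula: s = (-13 ± √113)/(2×7) = (-13 ± √113)/14, with √113 ≈ 10.6301. s₁ ≈ -0.1693, s₂ ≈ -1.6879. Poles: s₁ = -0.1693, s₂ = -1.6879.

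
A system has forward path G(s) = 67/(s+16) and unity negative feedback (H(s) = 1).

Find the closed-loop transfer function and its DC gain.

T(s) = G/(1+GH) = [67/(s+16)] / [1 + 67/(s+16)] = 67/(s+16+67) = 67/(s+83). DC gain = 67/83 = 0.8072.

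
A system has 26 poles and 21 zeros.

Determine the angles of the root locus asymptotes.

n - m = 26 - 21 = 5. Angles: θk = (2k + 1)·180°/5 = 36°, 108°, 180°, 252°, 324°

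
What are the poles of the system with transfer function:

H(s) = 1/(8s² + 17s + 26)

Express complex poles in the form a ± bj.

Discriminant = 17² - 4×8×26 = 289 - 832 = -543 < 0, so the poles are a complex conjugate pair s = (-17 ± j√543)/(2×8). Real part = -17/(2×8) = -17/16 = -1.0625; imaginary part = ±√543/(2×8) ≈ 1.4564. Poles: s = -1.0625 ± 1.4564j.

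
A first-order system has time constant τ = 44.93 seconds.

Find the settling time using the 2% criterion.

For first-order system, 2% settling time ≈ 4τ = 4 × 44.93 = 179.72 s.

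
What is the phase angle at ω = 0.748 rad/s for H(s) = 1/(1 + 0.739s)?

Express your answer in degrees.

Phase = -arctan(ωτ) = -arctan(0.748 × 0.739) = -28.9°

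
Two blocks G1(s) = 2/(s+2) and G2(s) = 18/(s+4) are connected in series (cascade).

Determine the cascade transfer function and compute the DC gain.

Series: multiply transfer functions. G_eq = 2/(s+2) × 18/(s+4) = 36/((s+2)(s+4)). DC gain = 36/(2×4) = 4.5.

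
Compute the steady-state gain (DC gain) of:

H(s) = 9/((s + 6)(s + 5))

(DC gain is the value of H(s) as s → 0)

DC gain = H(0) = 9/(6 × 5) = 9/30 = 0.3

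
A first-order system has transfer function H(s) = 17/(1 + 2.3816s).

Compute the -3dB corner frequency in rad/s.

Corner frequency = 1/τ = 1/2.3816 = 0.42 rad/s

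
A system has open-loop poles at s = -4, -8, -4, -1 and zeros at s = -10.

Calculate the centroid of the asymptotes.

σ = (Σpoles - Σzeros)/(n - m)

σ = (Σpoles - Σzeros)/(n - m) = (-17 - (-10))/(4 - 1) = -7/3 = -2.33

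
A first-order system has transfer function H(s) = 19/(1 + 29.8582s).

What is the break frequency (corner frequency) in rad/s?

Corner frequency = 1/τ = 1/29.8582 = 0.033 rad/s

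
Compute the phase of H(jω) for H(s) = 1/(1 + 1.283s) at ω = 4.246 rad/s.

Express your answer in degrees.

Phase = -arctan(ωτ) = -arctan(4.246 × 1.283) = -79.6°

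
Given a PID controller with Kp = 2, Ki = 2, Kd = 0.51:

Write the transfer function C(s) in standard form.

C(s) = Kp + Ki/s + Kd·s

Substituting values: C(s) = 2 + 2/s + 0.51s = (0.51s² + 2s + 2)/s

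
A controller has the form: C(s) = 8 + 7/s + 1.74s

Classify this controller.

This is a Proportional-Integral-Derivative (PID) controller.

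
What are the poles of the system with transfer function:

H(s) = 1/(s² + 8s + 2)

Discriminant = 8² - 4×1×2 = 64 - 8 = 56 > 0, so two distinct real poles. Using quadratic formula: s = (-8 ± √56)/(2×1) = (-8 ± √56)/2, with √56 ≈ 7.4833. s₁ ≈ -0.2583, s₂ ≈ -7.7417. Poles: s₁ = -0.2583, s₂ = -7.7417.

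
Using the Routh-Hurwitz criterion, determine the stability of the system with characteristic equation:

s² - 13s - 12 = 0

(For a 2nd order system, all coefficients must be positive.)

Coefficients: 1, -13, -12. b=-13, c=-12 not positive, so system is unstable.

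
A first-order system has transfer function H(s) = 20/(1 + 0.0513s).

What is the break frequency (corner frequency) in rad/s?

Corner frequency = 1/τ = 1/0.0513 = 19.493 rad/s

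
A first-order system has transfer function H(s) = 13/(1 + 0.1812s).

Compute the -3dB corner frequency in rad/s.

Corner frequency = 1/τ = 1/0.1812 = 5.519 rad/s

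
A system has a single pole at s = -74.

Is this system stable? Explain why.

Pole at s = -74 is in the left half-plane. Stable.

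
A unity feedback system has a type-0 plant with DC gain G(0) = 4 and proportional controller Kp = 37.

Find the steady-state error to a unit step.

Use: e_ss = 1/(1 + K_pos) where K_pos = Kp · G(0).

K_pos = Kp · G(0) = 37 × 4 = 148. e_ss = 1/(1 + 148) = 0.0067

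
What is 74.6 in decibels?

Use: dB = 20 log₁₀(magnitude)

dB = 20 log₁₀(74.6) = 37.5 dB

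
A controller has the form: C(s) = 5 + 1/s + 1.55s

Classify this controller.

This is a Proportional-Integral-Derivative (PID) controller.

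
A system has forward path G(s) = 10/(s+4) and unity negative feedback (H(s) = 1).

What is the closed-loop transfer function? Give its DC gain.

T(s) = G/(1+GH) = [10/(s+4)] / [1 + 10/(s+4)] = 10/(s+4+10) = 10/(s+14). DC gain = 10/14 = 0.7143.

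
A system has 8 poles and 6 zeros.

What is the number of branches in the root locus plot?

Root locus has n branches where n = number of poles = 8.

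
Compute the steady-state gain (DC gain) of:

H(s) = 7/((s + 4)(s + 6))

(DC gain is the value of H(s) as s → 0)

DC gain = H(0) = 7/(4 × 6) = 7/24 = 0.2917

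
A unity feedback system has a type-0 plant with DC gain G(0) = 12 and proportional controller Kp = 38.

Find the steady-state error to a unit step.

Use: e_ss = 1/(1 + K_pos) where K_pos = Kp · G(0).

K_pos = Kp · G(0) = 38 × 12 = 456. e_ss = 1/(1 + 456) = 0.0022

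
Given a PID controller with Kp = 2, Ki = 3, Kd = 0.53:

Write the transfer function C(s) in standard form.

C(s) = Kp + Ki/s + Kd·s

Substituting values: C(s) = 2 + 3/s + 0.53s = (0.53s² + 2s + 3)/s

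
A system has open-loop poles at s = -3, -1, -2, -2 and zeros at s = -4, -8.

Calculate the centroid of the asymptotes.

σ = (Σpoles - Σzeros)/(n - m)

σ = (Σpoles - Σzeros)/(n - m) = (-8 - (-12))/(4 - 2) = 4/2 = 2.0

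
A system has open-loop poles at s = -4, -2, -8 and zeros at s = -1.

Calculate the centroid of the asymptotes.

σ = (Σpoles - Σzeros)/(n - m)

σ = (Σpoles - Σzeros)/(n - m) = (-14 - (-1))/(3 - 1) = -13/2 = -6.5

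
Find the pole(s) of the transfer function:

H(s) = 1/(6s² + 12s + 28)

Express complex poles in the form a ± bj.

Discriminant = 12² - 4×6×28 = 144 - 672 = -528 < 0, so the poles are a complex conjugate pair s = (-12 ± j√528)/(2×6). Real part = -12/(2×6) = -12/12 = -1; imaginary part = ±√528/(2×6) ≈ 1.9149. Poles: s = -1 ± 1.9149j.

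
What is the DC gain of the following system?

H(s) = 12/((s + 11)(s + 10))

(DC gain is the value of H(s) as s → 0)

DC gain = H(0) = 12/(11 × 10) = 12/110 = 0.1091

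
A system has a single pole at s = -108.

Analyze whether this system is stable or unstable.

Pole at s = -108 is in the left half-plane. Stable.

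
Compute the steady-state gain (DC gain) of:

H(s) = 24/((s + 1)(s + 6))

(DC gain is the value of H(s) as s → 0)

DC gain = H(0) = 24/(1 × 6) = 24/6 = 4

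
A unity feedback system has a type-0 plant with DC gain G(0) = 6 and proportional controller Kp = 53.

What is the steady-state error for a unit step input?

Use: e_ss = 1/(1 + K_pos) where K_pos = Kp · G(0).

K_pos = Kp · G(0) = 53 × 6 = 318. e_ss = 1/(1 + 318) = 0.0031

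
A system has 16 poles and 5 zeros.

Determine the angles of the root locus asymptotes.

n - m = 16 - 5 = 11. Angles: θk = (2k + 1)·180°/11 = 16.36°, 49.09°, 81.82°, 114.55°, 147.27°, 180°, 212.73°, 245.45°, 278.18°, 310.91°, 343.64°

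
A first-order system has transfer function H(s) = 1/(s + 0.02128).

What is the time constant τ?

For H(s) = 1/(s + 1/τ), the pole is at -1/τ = -0.02128, so τ = 1/0.02128 = 46.99 s.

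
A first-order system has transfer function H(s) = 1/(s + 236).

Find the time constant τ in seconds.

For H(s) = 1/(s + 1/τ), the pole is at -1/τ = -236, so τ = 1/236 = 0.0042 s.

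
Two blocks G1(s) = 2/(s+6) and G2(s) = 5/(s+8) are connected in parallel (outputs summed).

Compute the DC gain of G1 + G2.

Parallel: G_eq = G1 + G2. DC gain = G1(0) + G2(0) = 2/6 + 5/8 = 0.3333 + 0.625 = 0.9583.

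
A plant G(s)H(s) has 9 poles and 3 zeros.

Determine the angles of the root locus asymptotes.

n - m = 9 - 3 = 6. Angles: θk = (2k + 1)·180°/6 = 30°, 90°, 150°, 210°, 270°, 330°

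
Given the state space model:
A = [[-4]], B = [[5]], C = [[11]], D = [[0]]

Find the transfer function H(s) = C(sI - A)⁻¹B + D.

(sI - A)⁻¹ = 1/(s + 4). H(s) = 11 × 5/(s + 4) + 0 = 55/(s + 4).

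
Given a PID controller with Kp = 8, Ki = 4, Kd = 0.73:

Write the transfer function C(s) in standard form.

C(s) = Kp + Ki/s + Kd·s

Substituting values: C(s) = 8 + 4/s + 0.73s = (0.73s² + 8s + 4)/s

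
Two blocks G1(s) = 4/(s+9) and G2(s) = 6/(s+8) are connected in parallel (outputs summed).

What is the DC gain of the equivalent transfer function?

Parallel: G_eq = G1 + G2. DC gain = G1(0) + G2(0) = 4/9 + 6/8 = 0.4444 + 0.75 = 1.1944.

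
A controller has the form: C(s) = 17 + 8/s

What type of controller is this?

This is a Proportional-Integral (PI) controller.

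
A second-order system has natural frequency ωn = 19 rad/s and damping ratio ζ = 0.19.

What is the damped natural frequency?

ωd = ωn√(1 - ζ²) = 19√(1 - 0.19²) = 18.65 rad/s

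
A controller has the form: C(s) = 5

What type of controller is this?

This is a Proportional (P) controller.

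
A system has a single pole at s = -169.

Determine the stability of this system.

Pole at s = -169 is in the left half-plane. Stable.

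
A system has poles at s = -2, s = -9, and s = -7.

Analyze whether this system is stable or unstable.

All poles are in the left half-plane. System is stable.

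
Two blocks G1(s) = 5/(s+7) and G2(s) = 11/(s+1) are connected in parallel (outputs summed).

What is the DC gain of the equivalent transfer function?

Parallel: G_eq = G1 + G2. DC gain = G1(0) + G2(0) = 5/7 + 11/1 = 0.7143 + 11 = 11.7143.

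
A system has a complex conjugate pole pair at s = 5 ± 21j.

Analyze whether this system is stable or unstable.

Real part of poles is 5 (> 0, right half-plane). Unstable.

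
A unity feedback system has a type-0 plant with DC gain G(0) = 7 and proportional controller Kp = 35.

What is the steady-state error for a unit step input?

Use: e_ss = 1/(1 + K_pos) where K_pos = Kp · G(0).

K_pos = Kp · G(0) = 35 × 7 = 245. e_ss = 1/(1 + 245) = 0.0041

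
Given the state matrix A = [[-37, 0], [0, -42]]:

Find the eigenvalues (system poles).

For diagonal matrix, eigenvalues are diagonal entries: λ₁ = -37, λ₂ = -42.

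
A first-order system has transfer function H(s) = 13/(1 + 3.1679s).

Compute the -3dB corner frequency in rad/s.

Corner frequency = 1/τ = 1/3.1679 = 0.316 rad/s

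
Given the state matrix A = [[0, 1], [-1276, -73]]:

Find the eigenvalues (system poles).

det(A - λI) = λ² - (-73)λ + 1276 = (λ - (-29))(λ - (-44)). Eigenvalues: -29, -44.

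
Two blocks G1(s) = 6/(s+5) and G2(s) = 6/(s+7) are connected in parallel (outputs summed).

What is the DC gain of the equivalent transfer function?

Parallel: G_eq = G1 + G2. DC gain = G1(0) + G2(0) = 6/5 + 6/7 = 1.2 + 0.8571 = 2.0571.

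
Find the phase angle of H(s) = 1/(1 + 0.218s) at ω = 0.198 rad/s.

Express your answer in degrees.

Phase = -arctan(ωτ) = -arctan(0.198 × 0.218) = -2.5°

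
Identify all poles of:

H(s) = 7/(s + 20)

Pole is where denominator = 0: s + 20 = 0, so s = -20.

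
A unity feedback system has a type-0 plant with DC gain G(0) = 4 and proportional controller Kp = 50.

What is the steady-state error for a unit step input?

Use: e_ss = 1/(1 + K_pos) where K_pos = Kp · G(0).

K_pos = Kp · G(0) = 50 × 4 = 200. e_ss = 1/(1 + 200) = 0.0050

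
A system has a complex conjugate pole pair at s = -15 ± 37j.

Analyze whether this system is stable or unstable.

Real part of poles is -15 (< 0, left half-plane). Stable.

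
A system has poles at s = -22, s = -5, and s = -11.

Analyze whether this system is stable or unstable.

All poles are in the left half-plane. System is stable.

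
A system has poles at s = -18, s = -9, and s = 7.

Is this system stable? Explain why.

Pole(s) at s = 7 are not in the left half-plane. System is unstable.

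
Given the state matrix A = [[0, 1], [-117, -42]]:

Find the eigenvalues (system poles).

det(A - λI) = λ² - (-42)λ + 117 = (λ - (-3))(λ - (-39)). Eigenvalues: -3, -39.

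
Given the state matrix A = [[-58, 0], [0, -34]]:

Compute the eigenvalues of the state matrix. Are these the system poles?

For diagonal matrix, eigenvalues are diagonal entries: λ₁ = -58, λ₂ = -34. Eigenvalues of A = system poles.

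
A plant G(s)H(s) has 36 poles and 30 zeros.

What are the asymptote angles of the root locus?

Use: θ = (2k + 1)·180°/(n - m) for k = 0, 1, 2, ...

n - m = 36 - 30 = 6. Angles: θk = (2k + 1)·180°/6 = 30°, 90°, 150°, 210°, 270°, 330°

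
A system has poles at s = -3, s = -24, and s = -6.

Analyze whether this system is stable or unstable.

All poles are in the left half-plane. System is stable.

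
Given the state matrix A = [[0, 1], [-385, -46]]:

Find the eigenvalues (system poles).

det(A - λI) = λ² - (-46)λ + 385 = (λ - (-11))(λ - (-35)). Eigenvalues: -11, -35.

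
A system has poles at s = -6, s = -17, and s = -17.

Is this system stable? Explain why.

All poles are in the left half-plane. System is stable.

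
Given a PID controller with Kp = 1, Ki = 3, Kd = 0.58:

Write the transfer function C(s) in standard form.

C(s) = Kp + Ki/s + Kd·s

Substituting values: C(s) = 1 + 3/s + 0.58s = (0.58s² + s + 3)/s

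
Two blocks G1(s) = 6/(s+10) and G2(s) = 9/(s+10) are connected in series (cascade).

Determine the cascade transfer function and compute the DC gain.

Series: multiply transfer functions. G_eq = 6/(s+10) × 9/(s+10) = 54/((s+10)(s+10)). DC gain = 54/(10×10) = 0.54.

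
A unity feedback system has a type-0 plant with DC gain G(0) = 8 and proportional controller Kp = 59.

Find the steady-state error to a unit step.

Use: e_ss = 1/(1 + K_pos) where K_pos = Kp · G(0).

K_pos = Kp · G(0) = 59 × 8 = 472. e_ss = 1/(1 + 472) = 0.0021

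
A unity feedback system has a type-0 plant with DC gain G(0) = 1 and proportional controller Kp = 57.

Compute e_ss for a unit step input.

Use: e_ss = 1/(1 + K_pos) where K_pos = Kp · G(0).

K_pos = Kp · G(0) = 57 × 1 = 57. e_ss = 1/(1 + 57) = 0.0172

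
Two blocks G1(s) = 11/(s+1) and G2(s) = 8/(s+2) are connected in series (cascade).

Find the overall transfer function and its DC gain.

Series: multiply transfer functions. G_eq = 11/(s+1) × 8/(s+2) = 88/((s+1)(s+2)). DC gain = 88/(1×2) = 44.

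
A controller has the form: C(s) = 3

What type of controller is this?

This is a Proportional (P) controller.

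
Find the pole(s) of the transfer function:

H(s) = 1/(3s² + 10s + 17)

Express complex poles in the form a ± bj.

Discriminant = 10² - 4×3×17 = 100 - 204 = -104 < 0, so the poles are a complex conjugate pair s = (-10 ± j√104)/(2×3). Real part = -10/(2×3) = -10/6 ≈ -1.6667; imaginary part = ±√104/(2×3) ≈ 1.6997. Poles: s = -1.6667 ± 1.6997j.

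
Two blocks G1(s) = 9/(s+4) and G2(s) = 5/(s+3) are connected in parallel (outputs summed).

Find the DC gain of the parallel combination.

Parallel: G_eq = G1 + G2. DC gain = G1(0) + G2(0) = 9/4 + 5/3 = 2.25 + 1.6667 = 3.9167.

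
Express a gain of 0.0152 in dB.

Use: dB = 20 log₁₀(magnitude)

dB = 20 log₁₀(0.0152) = -36.4 dB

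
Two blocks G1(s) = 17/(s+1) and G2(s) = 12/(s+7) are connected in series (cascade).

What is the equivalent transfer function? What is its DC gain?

Series: multiply transfer functions. G_eq = 17/(s+1) × 12/(s+7) = 204/((s+1)(s+7)). DC gain = 204/(1×7) = 29.1429.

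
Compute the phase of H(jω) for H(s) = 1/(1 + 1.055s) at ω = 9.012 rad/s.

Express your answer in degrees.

Phase = -arctan(ωτ) = -arctan(9.012 × 1.055) = -84.0°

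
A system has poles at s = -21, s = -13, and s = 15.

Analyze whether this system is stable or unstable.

Pole(s) at s = 15 are not in the left half-plane. System is unstable.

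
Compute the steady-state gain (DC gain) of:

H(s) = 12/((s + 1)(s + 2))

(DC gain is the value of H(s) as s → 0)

DC gain = H(0) = 12/(1 × 2) = 12/2 = 6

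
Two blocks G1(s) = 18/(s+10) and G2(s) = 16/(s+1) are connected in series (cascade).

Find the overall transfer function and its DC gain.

Series: multiply transfer functions. G_eq = 18/(s+10) × 16/(s+1) = 288/((s+10)(s+1)). DC gain = 288/(10×1) = 28.8.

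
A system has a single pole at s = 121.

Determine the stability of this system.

Pole at s = 121 is in the right half-plane. Unstable.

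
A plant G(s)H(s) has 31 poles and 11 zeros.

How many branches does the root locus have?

Root locus has n branches where n = number of poles = 31.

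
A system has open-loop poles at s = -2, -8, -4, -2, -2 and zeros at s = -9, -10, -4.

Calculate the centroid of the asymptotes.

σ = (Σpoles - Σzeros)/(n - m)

σ = (Σpoles - Σzeros)/(n - m) = (-18 - (-23))/(5 - 3) = 5/2 = 2.5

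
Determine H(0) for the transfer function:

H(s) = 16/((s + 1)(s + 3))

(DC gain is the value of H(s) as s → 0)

DC gain = H(0) = 16/(1 × 3) = 16/3 = 5.3333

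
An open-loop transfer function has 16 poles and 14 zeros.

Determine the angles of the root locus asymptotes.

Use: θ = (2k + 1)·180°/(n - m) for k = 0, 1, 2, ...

n - m = 16 - 14 = 2. Angles: θk = (2k + 1)·180°/2 = 90°, 270°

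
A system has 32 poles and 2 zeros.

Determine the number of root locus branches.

Root locus has n branches where n = number of poles = 32.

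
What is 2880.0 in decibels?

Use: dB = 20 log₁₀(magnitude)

dB = 20 log₁₀(2880.0) = 69.2 dB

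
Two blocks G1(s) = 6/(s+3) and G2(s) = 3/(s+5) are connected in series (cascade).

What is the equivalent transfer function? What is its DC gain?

Series: multiply transfer functions. G_eq = 6/(s+3) × 3/(s+5) = 18/((s+3)(s+5)). DC gain = 18/(3×5) = 1.2.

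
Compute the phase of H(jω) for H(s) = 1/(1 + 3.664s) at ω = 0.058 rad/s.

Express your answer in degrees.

Phase = -arctan(ωτ) = -arctan(0.058 × 3.664) = -12.0°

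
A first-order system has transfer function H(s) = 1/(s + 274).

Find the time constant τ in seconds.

For H(s) = 1/(s + 1/τ), the pole is at -1/τ = -274, so τ = 1/274 = 0.0036 s.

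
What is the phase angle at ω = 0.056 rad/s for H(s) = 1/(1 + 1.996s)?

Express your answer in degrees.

Phase = -arctan(ωτ) = -arctan(0.056 × 1.996) = -6.4°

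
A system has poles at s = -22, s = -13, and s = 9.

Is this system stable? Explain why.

Pole(s) at s = 9 are not in the left half-plane. System is unstable.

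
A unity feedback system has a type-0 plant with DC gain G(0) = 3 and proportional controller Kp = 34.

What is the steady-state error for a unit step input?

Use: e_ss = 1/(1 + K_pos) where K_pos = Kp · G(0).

K_pos = Kp · G(0) = 34 × 3 = 102. e_ss = 1/(1 + 102) = 0.0097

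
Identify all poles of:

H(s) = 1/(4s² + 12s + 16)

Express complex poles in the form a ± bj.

Discriminant = 12² - 4×4×16 = 144 - 256 = -112 < 0, so the poles are a complex conjugate pair s = (-12 ± j√112)/(2×4). Real part = -12/(2×4) = -12/8 = -1.5; imaginary part = ±√112/(2×4) ≈ 1.3229. Poles: s = -1.5 ± 1.3229j.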